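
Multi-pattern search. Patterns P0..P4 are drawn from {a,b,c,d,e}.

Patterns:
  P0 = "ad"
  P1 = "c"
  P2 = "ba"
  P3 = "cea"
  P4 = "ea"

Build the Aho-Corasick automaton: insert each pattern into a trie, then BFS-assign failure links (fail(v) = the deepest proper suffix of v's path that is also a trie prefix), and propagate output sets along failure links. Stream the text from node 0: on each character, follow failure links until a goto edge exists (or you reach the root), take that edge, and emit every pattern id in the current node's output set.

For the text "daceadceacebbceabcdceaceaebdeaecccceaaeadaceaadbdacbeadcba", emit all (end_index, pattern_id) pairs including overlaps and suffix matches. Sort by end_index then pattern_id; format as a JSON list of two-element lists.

Build automaton:
Trie (insert patterns):
  0='ε' goto a→1 b→4 c→3 e→8
  1='a' goto d→2
  2='ad' goto ·  ←P0
  3='c' goto e→6  ←P1
  4='b' goto a→5
  5='ba' goto ·  ←P2
  6='ce' goto a→7
  7='cea' goto ·  ←P3
  8='e' goto a→9
  9='ea' goto ·  ←P4

BFS fail/out derivation:
  n1('a'): parent n0 fail=0; on 'a' 0 → fail=0;  out ∅∪∅=∅
  n3('c'): parent n0 fail=0; on 'c' 0 → fail=0;  out {1}∪∅={1}
  n4('b'): parent n0 fail=0; on 'b' 0 → fail=0;  out ∅∪∅=∅
  n8('e'): parent n0 fail=0; on 'e' 0 → fail=0;  out ∅∪∅=∅
  n2('ad'): parent n1 fail=0; on 'd' 0 → fail=0;  out {0}∪∅={0}
  n5('ba'): parent n4 fail=0; on 'a' 0 → fail=1;  out {2}∪∅={2}
  n6('ce'): parent n3 fail=0; on 'e' 0 → fail=8;  out ∅∪∅=∅
  n9('ea'): parent n8 fail=0; on 'a' 0 → fail=1;  out {4}∪∅={4}
  n7('cea'): parent n6 fail=8; on 'a' 8 → fail=9;  out {3}∪{4}={3,4}

Text stream:
pos 0 'd': at 0
pos 1 'a': at 1
pos 2 'c': at 3 (via fail)  emit P1@[2:2]
pos 3 'e': at 6
pos 4 'a': at 7  emit P3@[2:4],P4@[3:4]
pos 5 'd': at 2 (via fail)  emit P0@[4:5]
pos 6 'c': at 3 (via fail)  emit P1@[6:6]
pos 7 'e': at 6
pos 8 'a': at 7  emit P3@[6:8],P4@[7:8]
pos 9 'c': at 3 (via fail)  emit P1@[9:9]
pos 10 'e': at 6
pos 11 'b': at 4 (via fail)
pos 12 'b': at 4 (via fail)
pos 13 'c': at 3 (via fail)  emit P1@[13:13]
pos 14 'e': at 6
pos 15 'a': at 7  emit P3@[13:15],P4@[14:15]
pos 16 'b': at 4 (via fail)
pos 17 'c': at 3 (via fail)  emit P1@[17:17]
pos 18 'd': at 0 (via fail)
pos 19 'c': at 3  emit P1@[19:19]
pos 20 'e': at 6
pos 21 'a': at 7  emit P3@[19:21],P4@[20:21]
pos 22 'c': at 3 (via fail)  emit P1@[22:22]
pos 23 'e': at 6
pos 24 'a': at 7  emit P3@[22:24],P4@[23:24]
pos 25 'e': at 8 (via fail)
pos 26 'b': at 4 (via fail)
pos 27 'd': at 0 (via fail)
pos 28 'e': at 8
pos 29 'a': at 9  emit P4@[28:29]
pos 30 'e': at 8 (via fail)
pos 31 'c': at 3 (via fail)  emit P1@[31:31]
pos 32 'c': at 3 (via fail)  emit P1@[32:32]
pos 33 'c': at 3 (via fail)  emit P1@[33:33]
pos 34 'c': at 3 (via fail)  emit P1@[34:34]
pos 35 'e': at 6
pos 36 'a': at 7  emit P3@[34:36],P4@[35:36]
pos 37 'a': at 1 (via fail)
pos 38 'e': at 8 (via fail)
pos 39 'a': at 9  emit P4@[38:39]
pos 40 'd': at 2 (via fail)  emit P0@[39:40]
pos 41 'a': at 1 (via fail)
pos 42 'c': at 3 (via fail)  emit P1@[42:42]
pos 43 'e': at 6
pos 44 'a': at 7  emit P3@[42:44],P4@[43:44]
pos 45 'a': at 1 (via fail)
pos 46 'd': at 2  emit P0@[45:46]
pos 47 'b': at 4 (via fail)
pos 48 'd': at 0 (via fail)
pos 49 'a': at 1
pos 50 'c': at 3 (via fail)  emit P1@[50:50]
pos 51 'b': at 4 (via fail)
pos 52 'e': at 8 (via fail)
pos 53 'a': at 9  emit P4@[52:53]
pos 54 'd': at 2 (via fail)  emit P0@[53:54]
pos 55 'c': at 3 (via fail)  emit P1@[55:55]
pos 56 'b': at 4 (via fail)
pos 57 'a': at 5  emit P2@[56:57]

All matches (sorted): [[2,1],[4,3],[4,4],[5,0],[6,1],[8,3],[8,4],[9,1],[13,1],[15,3],[15,4],[17,1],[19,1],[21,3],[21,4],[22,1],[24,3],[24,4],[29,4],[31,1],[32,1],[33,1],[34,1],[36,3],[36,4],[39,4],[40,0],[42,1],[44,3],[44,4],[46,0],[50,1],[53,4],[54,0],[55,1],[57,2]]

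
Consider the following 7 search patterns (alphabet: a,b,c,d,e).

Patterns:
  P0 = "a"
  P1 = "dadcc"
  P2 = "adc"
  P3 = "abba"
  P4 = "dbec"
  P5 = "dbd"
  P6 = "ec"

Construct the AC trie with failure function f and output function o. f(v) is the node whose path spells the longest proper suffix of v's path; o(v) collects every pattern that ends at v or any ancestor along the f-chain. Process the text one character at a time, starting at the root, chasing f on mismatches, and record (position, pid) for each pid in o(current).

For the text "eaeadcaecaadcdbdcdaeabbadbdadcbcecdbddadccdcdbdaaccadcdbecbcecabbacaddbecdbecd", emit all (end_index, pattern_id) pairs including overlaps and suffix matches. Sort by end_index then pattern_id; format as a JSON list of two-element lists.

Build automaton:
Trie nodes:
  0='ε' goto a→1 d→2 e→16
  1='a' goto b→9 d→7  [P0 ends]
  2='d' goto a→3 b→12
  3='da' goto d→4
  4='dad' goto c→5
  5='dadc' goto c→6
  6='dadcc' goto ·  [P1 ends]
  7='ad' goto c→8
  8='adc' goto ·  [P2 ends]
  9='ab' goto b→10
  10='abb' goto a→11
  11='abba' goto ·  [P3 ends]
  12='db' goto d→15 e→13
  13='dbe' goto c→14
  14='dbec' goto ·  [P4 ends]
  15='dbd' goto ·  [P5 ends]
  16='e' goto c→17
  17='ec' goto ·  [P6 ends]

Failure links (BFS by depth):
  fail(1) 'a': from fail(0)=0 chase 'a': 0 ⇒ 0;  out={0}∪out(0)={0}
  fail(2) 'd': from fail(0)=0 chase 'd': 0 ⇒ 0;  out=∅∪out(0)=∅
  fail(16) 'e': from fail(0)=0 chase 'e': 0 ⇒ 0;  out=∅∪out(0)=∅
  fail(3) 'da': from fail(2)=0 chase 'a': 0 ⇒ 1;  out=∅∪out(1)={0}
  fail(7) 'ad': from fail(1)=0 chase 'd': 0 ⇒ 2;  out=∅∪out(2)=∅
  fail(9) 'ab': from fail(1)=0 chase 'b': 0 ⇒ 0;  out=∅∪out(0)=∅
  fail(12) 'db': from fail(2)=0 chase 'b': 0 ⇒ 0;  out=∅∪out(0)=∅
  fail(17) 'ec': from fail(16)=0 chase 'c': 0 ⇒ 0;  out={6}∪out(0)={6}
  fail(4) 'dad': from fail(3)=1 chase 'd': 1 ⇒ 7;  out=∅∪out(7)=∅
  fail(8) 'adc': from fail(7)=2 chase 'c': 2→0 ⇒ 0;  out={2}∪out(0)={2}
  fail(10) 'abb': from fail(9)=0 chase 'b': 0 ⇒ 0;  out=∅∪out(0)=∅
  fail(13) 'dbe': from fail(12)=0 chase 'e': 0 ⇒ 16;  out=∅∪out(16)=∅
  fail(15) 'dbd': from fail(12)=0 chase 'd': 0 ⇒ 2;  out={5}∪out(2)={5}
  fail(5) 'dadc': from fail(4)=7 chase 'c': 7 ⇒ 8;  out=∅∪out(8)={2}
  fail(11) 'abba': from fail(10)=0 chase 'a': 0 ⇒ 1;  out={3}∪out(1)={0,3}
  fail(14) 'dbec': from fail(13)=16 chase 'c': 16 ⇒ 17;  out={4}∪out(17)={4,6}
  fail(6) 'dadcc': from fail(5)=8 chase 'c': 8→0 ⇒ 0;  out={1}∪out(0)={1}

Run:
i=0 'e': node 0→16
i=1 'a': node 16→1 (via fail)  ** P0@[1:1]
i=2 'e': node 1→16 (via fail)
i=3 'a': node 16→1 (via fail)  ** P0@[3:3]
i=4 'd': node 1→7
i=5 'c': node 7→8  ** P2@[3:5]
i=6 'a': node 8→1 (via fail)  ** P0@[6:6]
i=7 'e': node 1→16 (via fail)
i=8 'c': node 16→17  ** P6@[7:8]
i=9 'a': node 17→1 (via fail)  ** P0@[9:9]
i=10 'a': node 1→1 (via fail)  ** P0@[10:10]
i=11 'd': node 1→7
i=12 'c': node 7→8  ** P2@[10:12]
i=13 'd': node 8→2 (via fail)
i=14 'b': node 2→12
i=15 'd': node 12→15  ** P5@[13:15]
i=16 'c': node 15→0 (via fail)
i=17 'd': node 0→2
i=18 'a': node 2→3  ** P0@[18:18]
i=19 'e': node 3→16 (via fail)
i=20 'a': node 16→1 (via fail)  ** P0@[20:20]
i=21 'b': node 1→9
i=22 'b': node 9→10
i=23 'a': node 10→11  ** P0@[23:23],P3@[20:23]
i=24 'd': node 11→7 (via fail)
i=25 'b': node 7→12 (via fail)
i=26 'd': node 12→15  ** P5@[24:26]
i=27 'a': node 15→3 (via fail)  ** P0@[27:27]
i=28 'd': node 3→4
i=29 'c': node 4→5  ** P2@[27:29]
i=30 'b': node 5→0 (via fail)
i=31 'c': node 0→0
i=32 'e': node 0→16
i=33 'c': node 16→17  ** P6@[32:33]
i=34 'd': node 17→2 (via fail)
i=35 'b': node 2→12
i=36 'd': node 12→15  ** P5@[34:36]
i=37 'd': node 15→2 (via fail)
i=38 'a': node 2→3  ** P0@[38:38]
i=39 'd': node 3→4
i=40 'c': node 4→5  ** P2@[38:40]
i=41 'c': node 5→6  ** P1@[37:41]
i=42 'd': node 6→2 (via fail)
i=43 'c': node 2→0 (via fail)
i=44 'd': node 0→2
i=45 'b': node 2→12
i=46 'd': node 12→15  ** P5@[44:46]
i=47 'a': node 15→3 (via fail)  ** P0@[47:47]
i=48 'a': node 3→1 (via fail)  ** P0@[48:48]
i=49 'c': node 1→0 (via fail)
i=50 'c': node 0→0
i=51 'a': node 0→1  ** P0@[51:51]
i=52 'd': node 1→7
i=53 'c': node 7→8  ** P2@[51:53]
i=54 'd': node 8→2 (via fail)
i=55 'b': node 2→12
i=56 'e': node 12→13
i=57 'c': node 13→14  ** P4@[54:57],P6@[56:57]
i=58 'b': node 14→0 (via fail)
i=59 'c': node 0→0
i=60 'e': node 0→16
i=61 'c': node 16→17  ** P6@[60:61]
i=62 'a': node 17→1 (via fail)  ** P0@[62:62]
i=63 'b': node 1→9
i=64 'b': node 9→10
i=65 'a': node 10→11  ** P0@[65:65],P3@[62:65]
i=66 'c': node 11→0 (via fail)
i=67 'a': node 0→1  ** P0@[67:67]
i=68 'd': node 1→7
i=69 'd': node 7→2 (via fail)
i=70 'b': node 2→12
i=71 'e': node 12→13
i=72 'c': node 13→14  ** P4@[69:72],P6@[71:72]
i=73 'd': node 14→2 (via fail)
i=74 'b': node 2→12
i=75 'e': node 12→13
i=76 'c': node 13→14  ** P4@[73:76],P6@[75:76]
i=77 'd': node 14→2 (via fail)

Matches: [[1,0],[3,0],[5,2],[6,0],[8,6],[9,0],[10,0],[12,2],[15,5],[18,0],[20,0],[23,0],[23,3],[26,5],[27,0],[29,2],[33,6],[36,5],[38,0],[40,2],[41,1],[46,5],[47,0],[48,0],[51,0],[53,2],[57,4],[57,6],[61,6],[62,0],[65,0],[65,3],[67,0],[72,4],[72,6],[76,4],[76,6]]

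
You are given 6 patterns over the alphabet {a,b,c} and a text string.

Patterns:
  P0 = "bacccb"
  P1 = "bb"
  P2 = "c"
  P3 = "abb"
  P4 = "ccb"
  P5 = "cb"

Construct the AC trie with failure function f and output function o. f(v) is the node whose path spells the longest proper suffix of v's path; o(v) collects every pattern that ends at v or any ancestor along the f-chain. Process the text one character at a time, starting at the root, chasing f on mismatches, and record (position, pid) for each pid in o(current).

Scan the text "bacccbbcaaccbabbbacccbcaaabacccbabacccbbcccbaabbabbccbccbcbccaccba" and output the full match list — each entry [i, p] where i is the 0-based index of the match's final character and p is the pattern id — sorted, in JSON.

Build automaton:
Trie nodes:
  n0 'ε': a→9 b→1 c→8
  n1 'b': a→2 b→7
  n2 'ba': c→3
  n3 'bac': c→4
  n4 'bacc': c→5
  n5 'baccc': b→6
  n6 'bacccb': ·  [P0 ends]
  n7 'bb': ·  [P1 ends]
  n8 'c': b→14 c→12  [P2 ends]
  n9 'a': b→10
  n10 'ab': b→11
  n11 'abb': ·  [P3 ends]
  n12 'cc': b→13
  n13 'ccb': ·  [P4 ends]
  n14 'cb': ·  [P5 ends]

BFS fail/out derivation:
  fail(1) 'b': from fail(0)=0 chase 'b': 0 ⇒ 0;  out=∅∪out(0)=∅
  fail(8) 'c': from fail(0)=0 chase 'c': 0 ⇒ 0;  out={2}∪out(0)={2}
  fail(9) 'a': from fail(0)=0 chase 'a': 0 ⇒ 0;  out=∅∪out(0)=∅
  fail(2) 'ba': from fail(1)=0 chase 'a': 0 ⇒ 9;  out=∅∪out(9)=∅
  fail(7) 'bb': from fail(1)=0 chase 'b': 0 ⇒ 1;  out={1}∪out(1)={1}
  fail(10) 'ab': from fail(9)=0 chase 'b': 0 ⇒ 1;  out=∅∪out(1)=∅
  fail(12) 'cc': from fail(8)=0 chase 'c': 0 ⇒ 8;  out=∅∪out(8)={2}
  fail(14) 'cb': from fail(8)=0 chase 'b': 0 ⇒ 1;  out={5}∪out(1)={5}
  fail(3) 'bac': from fail(2)=9 chase 'c': 9→0 ⇒ 8;  out=∅∪out(8)={2}
  fail(11) 'abb': from fail(10)=1 chase 'b': 1 ⇒ 7;  out={3}∪out(7)={1,3}
  fail(13) 'ccb': from fail(12)=8 chase 'b': 8 ⇒ 14;  out={4}∪out(14)={4,5}
  fail(4) 'bacc': from fail(3)=8 chase 'c': 8 ⇒ 12;  out=∅∪out(12)={2}
  fail(5) 'baccc': from fail(4)=12 chase 'c': 12→8 ⇒ 12;  out=∅∪out(12)={2}
  fail(6) 'bacccb': from fail(5)=12 chase 'b': 12 ⇒ 13;  out={0}∪out(13)={0,4,5}

Run:
pos 0 'b': at 1
pos 1 'a': at 2
pos 2 'c': at 3  → match P2@[2:2]
pos 3 'c': at 4  → match P2@[3:3]
pos 4 'c': at 5  → match P2@[4:4]
pos 5 'b': at 6  → match P0@[0:5],P4@[3:5],P5@[4:5]
pos 6 'b': at 7 (via fail)  → match P1@[5:6]
pos 7 'c': at 8 (via fail)  → match P2@[7:7]
pos 8 'a': at 9 (via fail)
pos 9 'a': at 9 (via fail)
pos 10 'c': at 8 (via fail)  → match P2@[10:10]
pos 11 'c': at 12  → match P2@[11:11]
pos 12 'b': at 13  → match P4@[10:12],P5@[11:12]
pos 13 'a': at 2 (via fail)
pos 14 'b': at 10 (via fail)
pos 15 'b': at 11  → match P1@[14:15],P3@[13:15]
pos 16 'b': at 7 (via fail)  → match P1@[15:16]
pos 17 'a': at 2 (via fail)
pos 18 'c': at 3  → match P2@[18:18]
pos 19 'c': at 4  → match P2@[19:19]
pos 20 'c': at 5  → match P2@[20:20]
pos 21 'b': at 6  → match P0@[16:21],P4@[19:21],P5@[20:21]
pos 22 'c': at 8 (via fail)  → match P2@[22:22]
pos 23 'a': at 9 (via fail)
pos 24 'a': at 9 (via fail)
pos 25 'a': at 9 (via fail)
pos 26 'b': at 10
pos 27 'a': at 2 (via fail)
pos 28 'c': at 3  → match P2@[28:28]
pos 29 'c': at 4  → match P2@[29:29]
pos 30 'c': at 5  → match P2@[30:30]
pos 31 'b': at 6  → match P0@[26:31],P4@[29:31],P5@[30:31]
pos 32 'a': at 2 (via fail)
pos 33 'b': at 10 (via fail)
pos 34 'a': at 2 (via fail)
pos 35 'c': at 3  → match P2@[35:35]
pos 36 'c': at 4  → match P2@[36:36]
pos 37 'c': at 5  → match P2@[37:37]
pos 38 'b': at 6  → match P0@[33:38],P4@[36:38],P5@[37:38]
pos 39 'b': at 7 (via fail)  → match P1@[38:39]
pos 40 'c': at 8 (via fail)  → match P2@[40:40]
pos 41 'c': at 12  → match P2@[41:41]
pos 42 'c': at 12 (via fail)  → match P2@[42:42]
pos 43 'b': at 13  → match P4@[41:43],P5@[42:43]
pos 44 'a': at 2 (via fail)
pos 45 'a': at 9 (via fail)
pos 46 'b': at 10
pos 47 'b': at 11  → match P1@[46:47],P3@[45:47]
pos 48 'a': at 2 (via fail)
pos 49 'b': at 10 (via fail)
pos 50 'b': at 11  → match P1@[49:50],P3@[48:50]
pos 51 'c': at 8 (via fail)  → match P2@[51:51]
pos 52 'c': at 12  → match P2@[52:52]
pos 53 'b': at 13  → match P4@[51:53],P5@[52:53]
pos 54 'c': at 8 (via fail)  → match P2@[54:54]
pos 55 'c': at 12  → match P2@[55:55]
pos 56 'b': at 13  → match P4@[54:56],P5@[55:56]
pos 57 'c': at 8 (via fail)  → match P2@[57:57]
pos 58 'b': at 14  → match P5@[57:58]
pos 59 'c': at 8 (via fail)  → match P2@[59:59]
pos 60 'c': at 12  → match P2@[60:60]
pos 61 'a': at 9 (via fail)
pos 62 'c': at 8 (via fail)  → match P2@[62:62]
pos 63 'c': at 12  → match P2@[63:63]
pos 64 'b': at 13  → match P4@[62:64],P5@[63:64]
pos 65 'a': at 2 (via fail)

Matches: [[2,2],[3,2],[4,2],[5,0],[5,4],[5,5],[6,1],[7,2],[10,2],[11,2],[12,4],[12,5],[15,1],[15,3],[16,1],[18,2],[19,2],[20,2],[21,0],[21,4],[21,5],[22,2],[28,2],[29,2],[30,2],[31,0],[31,4],[31,5],[35,2],[36,2],[37,2],[38,0],[38,4],[38,5],[39,1],[40,2],[41,2],[42,2],[43,4],[43,5],[47,1],[47,3],[50,1],[50,3],[51,2],[52,2],[53,4],[53,5],[54,2],[55,2],[56,4],[56,5],[57,2],[58,5],[59,2],[60,2],[62,2],[63,2],[64,4],[64,5]]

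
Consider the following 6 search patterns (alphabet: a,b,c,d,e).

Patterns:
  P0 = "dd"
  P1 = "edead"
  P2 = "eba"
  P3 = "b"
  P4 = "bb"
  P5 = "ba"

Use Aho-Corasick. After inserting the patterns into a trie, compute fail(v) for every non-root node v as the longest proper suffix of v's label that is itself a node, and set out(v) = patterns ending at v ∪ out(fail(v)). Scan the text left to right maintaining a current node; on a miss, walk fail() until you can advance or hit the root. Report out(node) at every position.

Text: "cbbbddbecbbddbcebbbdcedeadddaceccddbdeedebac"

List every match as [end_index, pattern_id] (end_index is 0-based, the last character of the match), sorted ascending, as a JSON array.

Construct AC machine:
Trie (insert patterns):
  0='ε' goto b→10 d→1 e→3
  1='d' goto d→2
  2='dd' goto ·  [P0 ends]
  3='e' goto b→8 d→4
  4='ed' goto e→5
  5='ede' goto a→6
  6='edea' goto d→7
  7='edead' goto ·  [P1 ends]
  8='eb' goto a→9
  9='eba' goto ·  [P2 ends]
  10='b' goto a→12 b→11  [P3 ends]
  11='bb' goto ·  [P4 ends]
  12='ba' goto ·  [P5 ends]

Failure links (BFS by depth):
  n1('d'): parent n0 fail=0; on 'd' 0 → fail=0;  out ∅∪∅=∅
  n3('e'): parent n0 fail=0; on 'e' 0 → fail=0;  out ∅∪∅=∅
  n10('b'): parent n0 fail=0; on 'b' 0 → fail=0;  out {3}∪∅={3}
  n2('dd'): parent n1 fail=0; on 'd' 0 → fail=1;  out {0}∪∅={0}
  n4('ed'): parent n3 fail=0; on 'd' 0 → fail=1;  out ∅∪∅=∅
  n8('eb'): parent n3 fail=0; on 'b' 0 → fail=10;  out ∅∪{3}={3}
  n11('bb'): parent n10 fail=0; on 'b' 0 → fail=10;  out {4}∪{3}={3,4}
  n12('ba'): parent n10 fail=0; on 'a' 0 → fail=0;  out {5}∪∅={5}
  n5('ede'): parent n4 fail=1; on 'e' 1→0 → fail=3;  out ∅∪∅=∅
  n9('eba'): parent n8 fail=10; on 'a' 10 → fail=12;  out {2}∪{5}={2,5}
  n6('edea'): parent n5 fail=3; on 'a' 3→0 → fail=0;  out ∅∪∅=∅
  n7('edead'): parent n6 fail=0; on 'd' 0 → fail=1;  out {1}∪∅={1}

Run:
[0] read 'c'  n0⇒n0
[1] read 'b'  n0⇒n10  ** P3@[1:1]
[2] read 'b'  n10⇒n11  ** P3@[2:2],P4@[1:2]
[3] read 'b'  n11⇒n11 (fail-walked)  ** P3@[3:3],P4@[2:3]
[4] read 'd'  n11⇒n1 (fail-walked)
[5] read 'd'  n1⇒n2  ** P0@[4:5]
[6] read 'b'  n2⇒n10 (fail-walked)  ** P3@[6:6]
[7] read 'e'  n10⇒n3 (fail-walked)
[8] read 'c'  n3⇒n0 (fail-walked)
[9] read 'b'  n0⇒n10  ** P3@[9:9]
[10] read 'b'  n10⇒n11  ** P3@[10:10],P4@[9:10]
[11] read 'd'  n11⇒n1 (fail-walked)
[12] read 'd'  n1⇒n2  ** P0@[11:12]
[13] read 'b'  n2⇒n10 (fail-walked)  ** P3@[13:13]
[14] read 'c'  n10⇒n0 (fail-walked)
[15] read 'e'  n0⇒n3
[16] read 'b'  n3⇒n8  ** P3@[16:16]
[17] read 'b'  n8⇒n11 (fail-walked)  ** P3@[17:17],P4@[16:17]
[18] read 'b'  n11⇒n11 (fail-walked)  ** P3@[18:18],P4@[17:18]
[19] read 'd'  n11⇒n1 (fail-walked)
[20] read 'c'  n1⇒n0 (fail-walked)
[21] read 'e'  n0⇒n3
[22] read 'd'  n3⇒n4
[23] read 'e'  n4⇒n5
[24] read 'a'  n5⇒n6
[25] read 'd'  n6⇒n7  ** P1@[21:25]
[26] read 'd'  n7⇒n2 (fail-walked)  ** P0@[25:26]
[27] read 'd'  n2⇒n2 (fail-walked)  ** P0@[26:27]
[28] read 'a'  n2⇒n0 (fail-walked)
[29] read 'c'  n0⇒n0
[30] read 'e'  n0⇒n3
[31] read 'c'  n3⇒n0 (fail-walked)
[32] read 'c'  n0⇒n0
[33] read 'd'  n0⇒n1
[34] read 'd'  n1⇒n2  ** P0@[33:34]
[35] read 'b'  n2⇒n10 (fail-walked)  ** P3@[35:35]
[36] read 'd'  n10⇒n1 (fail-walked)
[37] read 'e'  n1⇒n3 (fail-walked)
[38] read 'e'  n3⇒n3 (fail-walked)
[39] read 'd'  n3⇒n4
[40] read 'e'  n4⇒n5
[41] read 'b'  n5⇒n8 (fail-walked)  ** P3@[41:41]
[42] read 'a'  n8⇒n9  ** P2@[40:42],P5@[41:42]
[43] read 'c'  n9⇒n0 (fail-walked)

All matches (sorted): [[1,3],[2,3],[2,4],[3,3],[3,4],[5,0],[6,3],[9,3],[10,3],[10,4],[12,0],[13,3],[16,3],[17,3],[17,4],[18,3],[18,4],[25,1],[26,0],[27,0],[34,0],[35,3],[41,3],[42,2],[42,5]]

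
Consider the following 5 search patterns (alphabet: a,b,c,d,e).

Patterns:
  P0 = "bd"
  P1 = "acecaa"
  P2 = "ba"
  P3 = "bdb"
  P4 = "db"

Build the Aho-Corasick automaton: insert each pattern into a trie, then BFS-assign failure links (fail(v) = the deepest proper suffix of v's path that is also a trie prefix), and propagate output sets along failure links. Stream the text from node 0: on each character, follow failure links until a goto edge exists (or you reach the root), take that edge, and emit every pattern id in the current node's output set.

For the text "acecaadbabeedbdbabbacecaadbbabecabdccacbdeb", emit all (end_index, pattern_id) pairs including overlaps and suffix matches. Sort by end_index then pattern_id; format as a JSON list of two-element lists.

Build:
Trie (insert patterns):
  n0 'ε': a→3 b→1 d→11
  n1 'b': a→9 d→2
  n2 'bd': b→10  ←P0
  n3 'a': c→4
  n4 'ac': e→5
  n5 'ace': c→6
  n6 'acec': a→7
  n7 'aceca': a→8
  n8 'acecaa': ·  ←P1
  n9 'ba': ·  ←P2
  n10 'bdb': ·  ←P3
  n11 'd': b→12
  n12 'db': ·  ←P4

Failure links (BFS by depth):
  fail(1) 'b': from fail(0)=0 chase 'b': 0 ⇒ 0;  out=∅∪out(0)=∅
  fail(3) 'a': from fail(0)=0 chase 'a': 0 ⇒ 0;  out=∅∪out(0)=∅
  fail(11) 'd': from fail(0)=0 chase 'd': 0 ⇒ 0;  out=∅∪out(0)=∅
  fail(2) 'bd': from fail(1)=0 chase 'd': 0 ⇒ 11;  out={0}∪out(11)={0}
  fail(4) 'ac': from fail(3)=0 chase 'c': 0 ⇒ 0;  out=∅∪out(0)=∅
  fail(9) 'ba': from fail(1)=0 chase 'a': 0 ⇒ 3;  out={2}∪out(3)={2}
  fail(12) 'db': from fail(11)=0 chase 'b': 0 ⇒ 1;  out={4}∪out(1)={4}
  fail(5) 'ace': from fail(4)=0 chase 'e': 0 ⇒ 0;  out=∅∪out(0)=∅
  fail(10) 'bdb': from fail(2)=11 chase 'b': 11 ⇒ 12;  out={3}∪out(12)={3,4}
  fail(6) 'acec': from fail(5)=0 chase 'c': 0 ⇒ 0;  out=∅∪out(0)=∅
  fail(7) 'aceca': from fail(6)=0 chase 'a': 0 ⇒ 3;  out=∅∪out(3)=∅
  fail(8) 'acecaa': from fail(7)=3 chase 'a': 3→0 ⇒ 3;  out={1}∪out(3)={1}

Run:
pos 0 'a': at 3
pos 1 'c': at 4
pos 2 'e': at 5
pos 3 'c': at 6
pos 4 'a': at 7
pos 5 'a': at 8  → match P1@[0:5]
pos 6 'd': at 11 (via fail)
pos 7 'b': at 12  → match P4@[6:7]
pos 8 'a': at 9 (via fail)  → match P2@[7:8]
pos 9 'b': at 1 (via fail)
pos 10 'e': at 0 (via fail)
pos 11 'e': at 0
pos 12 'd': at 11
pos 13 'b': at 12  → match P4@[12:13]
pos 14 'd': at 2 (via fail)  → match P0@[13:14]
pos 15 'b': at 10  → match P3@[13:15],P4@[14:15]
pos 16 'a': at 9 (via fail)  → match P2@[15:16]
pos 17 'b': at 1 (via fail)
pos 18 'b': at 1 (via fail)
pos 19 'a': at 9  → match P2@[18:19]
pos 20 'c': at 4 (via fail)
pos 21 'e': at 5
pos 22 'c': at 6
pos 23 'a': at 7
pos 24 'a': at 8  → match P1@[19:24]
pos 25 'd': at 11 (via fail)
pos 26 'b': at 12  → match P4@[25:26]
pos 27 'b': at 1 (via fail)
pos 28 'a': at 9  → match P2@[27:28]
pos 29 'b': at 1 (via fail)
pos 30 'e': at 0 (via fail)
pos 31 'c': at 0
pos 32 'a': at 3
pos 33 'b': at 1 (via fail)
pos 34 'd': at 2  → match P0@[33:34]
pos 35 'c': at 0 (via fail)
pos 36 'c': at 0
pos 37 'a': at 3
pos 38 'c': at 4
pos 39 'b': at 1 (via fail)
pos 40 'd': at 2  → match P0@[39:40]
pos 41 'e': at 0 (via fail)
pos 42 'b': at 1

Matches: [[5,1],[7,4],[8,2],[13,4],[14,0],[15,3],[15,4],[16,2],[19,2],[24,1],[26,4],[28,2],[34,0],[40,0]]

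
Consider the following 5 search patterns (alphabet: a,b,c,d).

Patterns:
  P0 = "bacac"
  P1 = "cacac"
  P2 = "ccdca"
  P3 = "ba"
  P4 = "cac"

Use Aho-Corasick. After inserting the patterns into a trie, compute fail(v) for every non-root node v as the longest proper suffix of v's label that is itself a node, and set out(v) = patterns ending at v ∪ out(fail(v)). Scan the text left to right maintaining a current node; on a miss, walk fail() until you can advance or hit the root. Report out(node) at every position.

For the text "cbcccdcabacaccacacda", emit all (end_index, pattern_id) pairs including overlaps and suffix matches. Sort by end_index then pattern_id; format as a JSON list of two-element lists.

Construct AC machine:
Trie nodes:
  0='ε' goto b→1 c→6
  1='b' goto a→2
  2='ba' goto c→3  [P3 ends]
  3='bac' goto a→4
  4='baca' goto c→5
  5='bacac' goto ·  [P0 ends]
  6='c' goto a→7 c→11
  7='ca' goto c→8
  8='cac' goto a→9  [P4 ends]
  9='caca' goto c→10
  10='cacac' goto ·  [P1 ends]
  11='cc' goto d→12
  12='ccd' goto c→13
  13='ccdc' goto a→14
  14='ccdca' goto ·  [P2 ends]

BFS fail/out derivation:
  n1('b'): parent n0 fail=0; on 'b' 0 → fail=0;  out ∅∪∅=∅
  n6('c'): parent n0 fail=0; on 'c' 0 → fail=0;  out ∅∪∅=∅
  n2('ba'): parent n1 fail=0; on 'a' 0 → fail=0;  out {3}∪∅={3}
  n7('ca'): parent n6 fail=0; on 'a' 0 → fail=0;  out ∅∪∅=∅
  n11('cc'): parent n6 fail=0; on 'c' 0 → fail=6;  out ∅∪∅=∅
  n3('bac'): parent n2 fail=0; on 'c' 0 → fail=6;  out ∅∪∅=∅
  n8('cac'): parent n7 fail=0; on 'c' 0 → fail=6;  out {4}∪∅={4}
  n12('ccd'): parent n11 fail=6; on 'd' 6→0 → fail=0;  out ∅∪∅=∅
  n4('baca'): parent n3 fail=6; on 'a' 6 → fail=7;  out ∅∪∅=∅
  n9('caca'): parent n8 fail=6; on 'a' 6 → fail=7;  out ∅∪∅=∅
  n13('ccdc'): parent n12 fail=0; on 'c' 0 → fail=6;  out ∅∪∅=∅
  n5('bacac'): parent n4 fail=7; on 'c' 7 → fail=8;  out {0}∪{4}={0,4}
  n10('cacac'): parent n9 fail=7; on 'c' 7 → fail=8;  out {1}∪{4}={1,4}
  n14('ccdca'): parent n13 fail=6; on 'a' 6 → fail=7;  out {2}∪∅={2}

Run:
[0] read 'c'  n0⇒n6
[1] read 'b'  n6⇒n1 ·f
[2] read 'c'  n1⇒n6 ·f
[3] read 'c'  n6⇒n11
[4] read 'c'  n11⇒n11 ·f
[5] read 'd'  n11⇒n12
[6] read 'c'  n12⇒n13
[7] read 'a'  n13⇒n14  ** P2@[3:7]
[8] read 'b'  n14⇒n1 ·f
[9] read 'a'  n1⇒n2  ** P3@[8:9]
[10] read 'c'  n2⇒n3
[11] read 'a'  n3⇒n4
[12] read 'c'  n4⇒n5  ** P0@[8:12],P4@[10:12]
[13] read 'c'  n5⇒n11 ·f
[14] read 'a'  n11⇒n7 ·f
[15] read 'c'  n7⇒n8  ** P4@[13:15]
[16] read 'a'  n8⇒n9
[17] read 'c'  n9⇒n10  ** P1@[13:17],P4@[15:17]
[18] read 'd'  n10⇒n0 ·f
[19] read 'a'  n0⇒n0

Matches: [[7,2],[9,3],[12,0],[12,4],[15,4],[17,1],[17,4]]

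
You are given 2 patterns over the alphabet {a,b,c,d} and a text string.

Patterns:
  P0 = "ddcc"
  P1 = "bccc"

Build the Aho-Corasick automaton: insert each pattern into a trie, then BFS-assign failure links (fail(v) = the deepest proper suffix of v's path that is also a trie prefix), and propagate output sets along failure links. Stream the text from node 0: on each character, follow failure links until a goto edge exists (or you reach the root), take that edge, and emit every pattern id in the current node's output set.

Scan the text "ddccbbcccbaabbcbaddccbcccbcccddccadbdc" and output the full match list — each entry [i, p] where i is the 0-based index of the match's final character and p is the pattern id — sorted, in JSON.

Build automaton:
Trie (insert patterns):
  0='ε' goto b→5 d→1
  1='d' goto d→2
  2='dd' goto c→3
  3='ddc' goto c→4
  4='ddcc' goto ·  [P0 ends]
  5='b' goto c→6
  6='bc' goto c→7
  7='bcc' goto c→8
  8='bccc' goto ·  [P1 ends]

BFS fail/out derivation:
  n1('d'): parent n0 fail=0; on 'd' 0 → fail=0;  out ∅∪∅=∅
  n5('b'): parent n0 fail=0; on 'b' 0 → fail=0;  out ∅∪∅=∅
  n2('dd'): parent n1 fail=0; on 'd' 0 → fail=1;  out ∅∪∅=∅
  n6('bc'): parent n5 fail=0; on 'c' 0 → fail=0;  out ∅∪∅=∅
  n3('ddc'): parent n2 fail=1; on 'c' 1→0 → fail=0;  out ∅∪∅=∅
  n7('bcc'): parent n6 fail=0; on 'c' 0 → fail=0;  out ∅∪∅=∅
  n4('ddcc'): parent n3 fail=0; on 'c' 0 → fail=0;  out {0}∪∅={0}
  n8('bccc'): parent n7 fail=0; on 'c' 0 → fail=0;  out {1}∪∅={1}

Scan:
i=0 'd': node 0→1
i=1 'd': node 1→2
i=2 'c': node 2→3
i=3 'c': node 3→4  ** P0@[0:3]
i=4 'b': node 4→5 (via fail)
i=5 'b': node 5→5 (via fail)
i=6 'c': node 5→6
i=7 'c': node 6→7
i=8 'c': node 7→8  ** P1@[5:8]
i=9 'b': node 8→5 (via fail)
i=10 'a': node 5→0 (via fail)
i=11 'a': node 0→0
i=12 'b': node 0→5
i=13 'b': node 5→5 (via fail)
i=14 'c': node 5→6
i=15 'b': node 6→5 (via fail)
i=16 'a': node 5→0 (via fail)
i=17 'd': node 0→1
i=18 'd': node 1→2
i=19 'c': node 2→3
i=20 'c': node 3→4  ** P0@[17:20]
i=21 'b': node 4→5 (via fail)
i=22 'c': node 5→6
i=23 'c': node 6→7
i=24 'c': node 7→8  ** P1@[21:24]
i=25 'b': node 8→5 (via fail)
i=26 'c': node 5→6
i=27 'c': node 6→7
i=28 'c': node 7→8  ** P1@[25:28]
i=29 'd': node 8→1 (via fail)
i=30 'd': node 1→2
i=31 'c': node 2→3
i=32 'c': node 3→4  ** P0@[29:32]
i=33 'a': node 4→0 (via fail)
i=34 'd': node 0→1
i=35 'b': node 1→5 (via fail)
i=36 'd': node 5→1 (via fail)
i=37 'c': node 1→0 (via fail)

Result: [[3,0],[8,1],[20,0],[24,1],[28,1],[32,0]]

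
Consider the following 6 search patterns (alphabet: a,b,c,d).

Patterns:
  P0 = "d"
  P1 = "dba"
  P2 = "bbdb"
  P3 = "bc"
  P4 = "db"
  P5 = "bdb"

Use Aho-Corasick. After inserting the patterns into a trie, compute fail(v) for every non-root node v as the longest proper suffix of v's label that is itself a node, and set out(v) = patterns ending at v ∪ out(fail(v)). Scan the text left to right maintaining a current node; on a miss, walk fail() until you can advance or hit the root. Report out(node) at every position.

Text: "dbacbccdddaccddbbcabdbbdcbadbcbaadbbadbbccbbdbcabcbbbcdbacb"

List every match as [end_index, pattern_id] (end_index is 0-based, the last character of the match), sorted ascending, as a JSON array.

Build:
Trie nodes:
  0='ε' goto b→4 d→1
  1='d' goto b→2  ←P0
  2='db' goto a→3  ←P4
  3='dba' goto ·  ←P1
  4='b' goto b→5 c→8 d→9
  5='bb' goto d→6
  6='bbd' goto b→7
  7='bbdb' goto ·  ←P2
  8='bc' goto ·  ←P3
  9='bd' goto b→10
  10='bdb' goto ·  ←P5

BFS fail/out derivation:
  fail(1) 'd': from fail(0)=0 chase 'd': 0 ⇒ 0;  out={0}∪out(0)={0}
  fail(4) 'b': from fail(0)=0 chase 'b': 0 ⇒ 0;  out=∅∪out(0)=∅
  fail(2) 'db': from fail(1)=0 chase 'b': 0 ⇒ 4;  out={4}∪out(4)={4}
  fail(5) 'bb': from fail(4)=0 chase 'b': 0 ⇒ 4;  out=∅∪out(4)=∅
  fail(8) 'bc': from fail(4)=0 chase 'c': 0 ⇒ 0;  out={3}∪out(0)={3}
  fail(9) 'bd': from fail(4)=0 chase 'd': 0 ⇒ 1;  out=∅∪out(1)={0}
  fail(3) 'dba': from fail(2)=4 chase 'a': 4→0 ⇒ 0;  out={1}∪out(0)={1}
  fail(6) 'bbd': from fail(5)=4 chase 'd': 4 ⇒ 9;  out=∅∪out(9)={0}
  fail(10) 'bdb': from fail(9)=1 chase 'b': 1 ⇒ 2;  out={5}∪out(2)={4,5}
  fail(7) 'bbdb': from fail(6)=9 chase 'b': 9 ⇒ 10;  out={2}∪out(10)={2,4,5}

Scan:
i=0 'd': node 0→1  → match P0@[0:0]
i=1 'b': node 1→2  → match P4@[0:1]
i=2 'a': node 2→3  → match P1@[0:2]
i=3 'c': node 3→0 (via fail)
i=4 'b': node 0→4
i=5 'c': node 4→8  → match P3@[4:5]
i=6 'c': node 8→0 (via fail)
i=7 'd': node 0→1  → match P0@[7:7]
i=8 'd': node 1→1 (via fail)  → match P0@[8:8]
i=9 'd': node 1→1 (via fail)  → match P0@[9:9]
i=10 'a': node 1→0 (via fail)
i=11 'c': node 0→0
i=12 'c': node 0→0
i=13 'd': node 0→1  → match P0@[13:13]
i=14 'd': node 1→1 (via fail)  → match P0@[14:14]
i=15 'b': node 1→2  → match P4@[14:15]
i=16 'b': node 2→5 (via fail)
i=17 'c': node 5→8 (via fail)  → match P3@[16:17]
i=18 'a': node 8→0 (via fail)
i=19 'b': node 0→4
i=20 'd': node 4→9  → match P0@[20:20]
i=21 'b': node 9→10  → match P4@[20:21],P5@[19:21]
i=22 'b': node 10→5 (via fail)
i=23 'd': node 5→6  → match P0@[23:23]
i=24 'c': node 6→0 (via fail)
i=25 'b': node 0→4
i=26 'a': node 4→0 (via fail)
i=27 'd': node 0→1  → match P0@[27:27]
i=28 'b': node 1→2  → match P4@[27:28]
i=29 'c': node 2→8 (via fail)  → match P3@[28:29]
i=30 'b': node 8→4 (via fail)
i=31 'a': node 4→0 (via fail)
i=32 'a': node 0→0
i=33 'd': node 0→1  → match P0@[33:33]
i=34 'b': node 1→2  → match P4@[33:34]
i=35 'b': node 2→5 (via fail)
i=36 'a': node 5→0 (via fail)
i=37 'd': node 0→1  → match P0@[37:37]
i=38 'b': node 1→2  → match P4@[37:38]
i=39 'b': node 2→5 (via fail)
i=40 'c': node 5→8 (via fail)  → match P3@[39:40]
i=41 'c': node 8→0 (via fail)
i=42 'b': node 0→4
i=43 'b': node 4→5
i=44 'd': node 5→6  → match P0@[44:44]
i=45 'b': node 6→7  → match P2@[42:45],P4@[44:45],P5@[43:45]
i=46 'c': node 7→8 (via fail)  → match P3@[45:46]
i=47 'a': node 8→0 (via fail)
i=48 'b': node 0→4
i=49 'c': node 4→8  → match P3@[48:49]
i=50 'b': node 8→4 (via fail)
i=51 'b': node 4→5
i=52 'b': node 5→5 (via fail)
i=53 'c': node 5→8 (via fail)  → match P3@[52:53]
i=54 'd': node 8→1 (via fail)  → match P0@[54:54]
i=55 'b': node 1→2  → match P4@[54:55]
i=56 'a': node 2→3  → match P1@[54:56]
i=57 'c': node 3→0 (via fail)
i=58 'b': node 0→4

All matches (sorted): [[0,0],[1,4],[2,1],[5,3],[7,0],[8,0],[9,0],[13,0],[14,0],[15,4],[17,3],[20,0],[21,4],[21,5],[23,0],[27,0],[28,4],[29,3],[33,0],[34,4],[37,0],[38,4],[40,3],[44,0],[45,2],[45,4],[45,5],[46,3],[49,3],[53,3],[54,0],[55,4],[56,1]]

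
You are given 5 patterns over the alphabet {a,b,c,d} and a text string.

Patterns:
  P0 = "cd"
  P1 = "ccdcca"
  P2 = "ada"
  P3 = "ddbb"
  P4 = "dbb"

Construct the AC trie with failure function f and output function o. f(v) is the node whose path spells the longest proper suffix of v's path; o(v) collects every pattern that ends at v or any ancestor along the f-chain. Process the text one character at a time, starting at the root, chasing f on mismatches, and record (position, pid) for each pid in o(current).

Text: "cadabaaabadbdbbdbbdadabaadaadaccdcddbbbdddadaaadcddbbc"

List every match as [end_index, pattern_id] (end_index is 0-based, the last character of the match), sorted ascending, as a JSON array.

Construct AC machine:
Trie nodes:
  n0 'ε': a→8 c→1 d→11
  n1 'c': c→3 d→2
  n2 'cd': ·  [P0 ends]
  n3 'cc': d→4
  n4 'ccd': c→5
  n5 'ccdc': c→6
  n6 'ccdcc': a→7
  n7 'ccdcca': ·  [P1 ends]
  n8 'a': d→9
  n9 'ad': a→10
  n10 'ada': ·  [P2 ends]
  n11 'd': b→15 d→12
  n12 'dd': b→13
  n13 'ddb': b→14
  n14 'ddbb': ·  [P3 ends]
  n15 'db': b→16
  n16 'dbb': ·  [P4 ends]

BFS fail/out derivation:
  n1('c'): parent n0 fail=0; on 'c' 0 → fail=0;  out ∅∪∅=∅
  n8('a'): parent n0 fail=0; on 'a' 0 → fail=0;  out ∅∪∅=∅
  n11('d'): parent n0 fail=0; on 'd' 0 → fail=0;  out ∅∪∅=∅
  n2('cd'): parent n1 fail=0; on 'd' 0 → fail=11;  out {0}∪∅={0}
  n3('cc'): parent n1 fail=0; on 'c' 0 → fail=1;  out ∅∪∅=∅
  n9('ad'): parent n8 fail=0; on 'd' 0 → fail=11;  out ∅∪∅=∅
  n12('dd'): parent n11 fail=0; on 'd' 0 → fail=11;  out ∅∪∅=∅
  n15('db'): parent n11 fail=0; on 'b' 0 → fail=0;  out ∅∪∅=∅
  n4('ccd'): parent n3 fail=1; on 'd' 1 → fail=2;  out ∅∪{0}={0}
  n10('ada'): parent n9 fail=11; on 'a' 11→0 → fail=8;  out {2}∪∅={2}
  n13('ddb'): parent n12 fail=11; on 'b' 11 → fail=15;  out ∅∪∅=∅
  n16('dbb'): parent n15 fail=0; on 'b' 0 → fail=0;  out {4}∪∅={4}
  n5('ccdc'): parent n4 fail=2; on 'c' 2→11→0 → fail=1;  out ∅∪∅=∅
  n14('ddbb'): parent n13 fail=15; on 'b' 15 → fail=16;  out {3}∪{4}={3,4}
  n6('ccdcc'): parent n5 fail=1; on 'c' 1 → fail=3;  out ∅∪∅=∅
  n7('ccdcca'): parent n6 fail=3; on 'a' 3→1→0 → fail=8;  out {1}∪∅={1}

Text stream:
[0] read 'c'  n0⇒n1
[1] read 'a'  n1⇒n8 (fail-walked)
[2] read 'd'  n8⇒n9
[3] read 'a'  n9⇒n10  ** P2@[1:3]
[4] read 'b'  n10⇒n0 (fail-walked)
[5] read 'a'  n0⇒n8
[6] read 'a'  n8⇒n8 (fail-walked)
[7] read 'a'  n8⇒n8 (fail-walked)
[8] read 'b'  n8⇒n0 (fail-walked)
[9] read 'a'  n0⇒n8
[10] read 'd'  n8⇒n9
[11] read 'b'  n9⇒n15 (fail-walked)
[12] read 'd'  n15⇒n11 (fail-walked)
[13] read 'b'  n11⇒n15
[14] read 'b'  n15⇒n16  ** P4@[12:14]
[15] read 'd'  n16⇒n11 (fail-walked)
[16] read 'b'  n11⇒n15
[17] read 'b'  n15⇒n16  ** P4@[15:17]
[18] read 'd'  n16⇒n11 (fail-walked)
[19] read 'a'  n11⇒n8 (fail-walked)
[20] read 'd'  n8⇒n9
[21] read 'a'  n9⇒n10  ** P2@[19:21]
[22] read 'b'  n10⇒n0 (fail-walked)
[23] read 'a'  n0⇒n8
[24] read 'a'  n8⇒n8 (fail-walked)
[25] read 'd'  n8⇒n9
[26] read 'a'  n9⇒n10  ** P2@[24:26]
[27] read 'a'  n10⇒n8 (fail-walked)
[28] read 'd'  n8⇒n9
[29] read 'a'  n9⇒n10  ** P2@[27:29]
[30] read 'c'  n10⇒n1 (fail-walked)
[31] read 'c'  n1⇒n3
[32] read 'd'  n3⇒n4  ** P0@[31:32]
[33] read 'c'  n4⇒n5
[34] read 'd'  n5⇒n2 (fail-walked)  ** P0@[33:34]
[35] read 'd'  n2⇒n12 (fail-walked)
[36] read 'b'  n12⇒n13
[37] read 'b'  n13⇒n14  ** P3@[34:37],P4@[35:37]
[38] read 'b'  n14⇒n0 (fail-walked)
[39] read 'd'  n0⇒n11
[40] read 'd'  n11⇒n12
[41] read 'd'  n12⇒n12 (fail-walked)
[42] read 'a'  n12⇒n8 (fail-walked)
[43] read 'd'  n8⇒n9
[44] read 'a'  n9⇒n10  ** P2@[42:44]
[45] read 'a'  n10⇒n8 (fail-walked)
[46] read 'a'  n8⇒n8 (fail-walked)
[47] read 'd'  n8⇒n9
[48] read 'c'  n9⇒n1 (fail-walked)
[49] read 'd'  n1⇒n2  ** P0@[48:49]
[50] read 'd'  n2⇒n12 (fail-walked)
[51] read 'b'  n12⇒n13
[52] read 'b'  n13⇒n14  ** P3@[49:52],P4@[50:52]
[53] read 'c'  n14⇒n1 (fail-walked)

All matches (sorted): [[3,2],[14,4],[17,4],[21,2],[26,2],[29,2],[32,0],[34,0],[37,3],[37,4],[44,2],[49,0],[52,3],[52,4]]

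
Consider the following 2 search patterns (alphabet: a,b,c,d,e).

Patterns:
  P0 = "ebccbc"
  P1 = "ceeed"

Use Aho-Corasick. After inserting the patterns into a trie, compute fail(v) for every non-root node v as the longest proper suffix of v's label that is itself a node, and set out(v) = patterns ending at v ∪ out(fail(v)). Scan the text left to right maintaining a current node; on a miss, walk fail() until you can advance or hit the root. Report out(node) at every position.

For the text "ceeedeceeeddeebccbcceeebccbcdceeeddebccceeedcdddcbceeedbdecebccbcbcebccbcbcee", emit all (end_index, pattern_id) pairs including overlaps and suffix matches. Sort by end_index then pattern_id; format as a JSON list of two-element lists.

Build automaton:
Trie nodes:
  0='ε' goto c→7 e→1
  1='e' goto b→2
  2='eb' goto c→3
  3='ebc' goto c→4
  4='ebcc' goto b→5
  5='ebccb' goto c→6
  6='ebccbc' goto ·  ←P0
  7='c' goto e→8
  8='ce' goto e→9
  9='cee' goto e→10
  10='ceee' goto d→11
  11='ceeed' goto ·  ←P1

BFS fail/out derivation:
  fail(1) 'e': from fail(0)=0 chase 'e': 0 ⇒ 0;  out=∅∪out(0)=∅
  fail(7) 'c': from fail(0)=0 chase 'c': 0 ⇒ 0;  out=∅∪out(0)=∅
  fail(2) 'eb': from fail(1)=0 chase 'b': 0 ⇒ 0;  out=∅∪out(0)=∅
  fail(8) 'ce': from fail(7)=0 chase 'e': 0 ⇒ 1;  out=∅∪out(1)=∅
  fail(3) 'ebc': from fail(2)=0 chase 'c': 0 ⇒ 7;  out=∅∪out(7)=∅
  fail(9) 'cee': from fail(8)=1 chase 'e': 1→0 ⇒ 1;  out=∅∪out(1)=∅
  fail(4) 'ebcc': from fail(3)=7 chase 'c': 7→0 ⇒ 7;  out=∅∪out(7)=∅
  fail(10) 'ceee': from fail(9)=1 chase 'e': 1→0 ⇒ 1;  out=∅∪out(1)=∅
  fail(5) 'ebccb': from fail(4)=7 chase 'b': 7→0 ⇒ 0;  out=∅∪out(0)=∅
  fail(11) 'ceeed': from fail(10)=1 chase 'd': 1→0 ⇒ 0;  out={1}∪out(0)={1}
  fail(6) 'ebccbc': from fail(5)=0 chase 'c': 0 ⇒ 7;  out={0}∪out(7)={0}

Run:
[0] read 'c'  n0⇒n7
[1] read 'e'  n7⇒n8
[2] read 'e'  n8⇒n9
[3] read 'e'  n9⇒n10
[4] read 'd'  n10⇒n11  emit P1@[0:4]
[5] read 'e'  n11⇒n1 (fail-walked)
[6] read 'c'  n1⇒n7 (fail-walked)
[7] read 'e'  n7⇒n8
[8] read 'e'  n8⇒n9
[9] read 'e'  n9⇒n10
[10] read 'd'  n10⇒n11  emit P1@[6:10]
[11] read 'd'  n11⇒n0 (fail-walked)
[12] read 'e'  n0⇒n1
[13] read 'e'  n1⇒n1 (fail-walked)
[14] read 'b'  n1⇒n2
[15] read 'c'  n2⇒n3
[16] read 'c'  n3⇒n4
[17] read 'b'  n4⇒n5
[18] read 'c'  n5⇒n6  emit P0@[13:18]
[19] read 'c'  n6⇒n7 (fail-walked)
[20] read 'e'  n7⇒n8
[21] read 'e'  n8⇒n9
[22] read 'e'  n9⇒n10
[23] read 'b'  n10⇒n2 (fail-walked)
[24] read 'c'  n2⇒n3
[25] read 'c'  n3⇒n4
[26] read 'b'  n4⇒n5
[27] read 'c'  n5⇒n6  emit P0@[22:27]
[28] read 'd'  n6⇒n0 (fail-walked)
[29] read 'c'  n0⇒n7
[30] read 'e'  n7⇒n8
[31] read 'e'  n8⇒n9
[32] read 'e'  n9⇒n10
[33] read 'd'  n10⇒n11  emit P1@[29:33]
[34] read 'd'  n11⇒n0 (fail-walked)
[35] read 'e'  n0⇒n1
[36] read 'b'  n1⇒n2
[37] read 'c'  n2⇒n3
[38] read 'c'  n3⇒n4
[39] read 'c'  n4⇒n7 (fail-walked)
[40] read 'e'  n7⇒n8
[41] read 'e'  n8⇒n9
[42] read 'e'  n9⇒n10
[43] read 'd'  n10⇒n11  emit P1@[39:43]
[44] read 'c'  n11⇒n7 (fail-walked)
[45] read 'd'  n7⇒n0 (fail-walked)
[46] read 'd'  n0⇒n0
[47] read 'd'  n0⇒n0
[48] read 'c'  n0⇒n7
[49] read 'b'  n7⇒n0 (fail-walked)
[50] read 'c'  n0⇒n7
[51] read 'e'  n7⇒n8
[52] read 'e'  n8⇒n9
[53] read 'e'  n9⇒n10
[54] read 'd'  n10⇒n11  emit P1@[50:54]
[55] read 'b'  n11⇒n0 (fail-walked)
[56] read 'd'  n0⇒n0
[57] read 'e'  n0⇒n1
[58] read 'c'  n1⇒n7 (fail-walked)
[59] read 'e'  n7⇒n8
[60] read 'b'  n8⇒n2 (fail-walked)
[61] read 'c'  n2⇒n3
[62] read 'c'  n3⇒n4
[63] read 'b'  n4⇒n5
[64] read 'c'  n5⇒n6  emit P0@[59:64]
[65] read 'b'  n6⇒n0 (fail-walked)
[66] read 'c'  n0⇒n7
[67] read 'e'  n7⇒n8
[68] read 'b'  n8⇒n2 (fail-walked)
[69] read 'c'  n2⇒n3
[70] read 'c'  n3⇒n4
[71] read 'b'  n4⇒n5
[72] read 'c'  n5⇒n6  emit P0@[67:72]
[73] read 'b'  n6⇒n0 (fail-walked)
[74] read 'c'  n0⇒n7
[75] read 'e'  n7⇒n8
[76] read 'e'  n8⇒n9

Result: [[4,1],[10,1],[18,0],[27,0],[33,1],[43,1],[54,1],[64,0],[72,0]]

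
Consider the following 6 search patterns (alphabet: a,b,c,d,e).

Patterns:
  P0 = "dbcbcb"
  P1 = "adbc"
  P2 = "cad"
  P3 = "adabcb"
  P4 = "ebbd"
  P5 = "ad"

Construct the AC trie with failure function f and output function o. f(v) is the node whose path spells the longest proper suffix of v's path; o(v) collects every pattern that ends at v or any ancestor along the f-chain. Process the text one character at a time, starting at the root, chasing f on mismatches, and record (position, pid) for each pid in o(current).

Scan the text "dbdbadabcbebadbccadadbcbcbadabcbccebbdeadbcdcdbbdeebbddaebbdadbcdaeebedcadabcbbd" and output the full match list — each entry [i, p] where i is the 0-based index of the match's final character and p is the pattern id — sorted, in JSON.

Build:
Trie nodes:
  0='ε' goto a→7 c→11 d→1 e→18
  1='d' goto b→2
  2='db' goto c→3
  3='dbc' goto b→4
  4='dbcb' goto c→5
  5='dbcbc' goto b→6
  6='dbcbcb' goto ·  [P0 ends]
  7='a' goto d→8
  8='ad' goto a→14 b→9  [P5 ends]
  9='adb' goto c→10
  10='adbc' goto ·  [P1 ends]
  11='c' goto a→12
  12='ca' goto d→13
  13='cad' goto ·  [P2 ends]
  14='ada' goto b→15
  15='adab' goto c→16
  16='adabc' goto b→17
  17='adabcb' goto ·  [P3 ends]
  18='e' goto b→19
  19='eb' goto b→20
  20='ebb' goto d→21
  21='ebbd' goto ·  [P4 ends]

Failure links (BFS by depth):
  fail(1) 'd': from fail(0)=0 chase 'd': 0 ⇒ 0;  out=∅∪out(0)=∅
  fail(7) 'a': from fail(0)=0 chase 'a': 0 ⇒ 0;  out=∅∪out(0)=∅
  fail(11) 'c': from fail(0)=0 chase 'c': 0 ⇒ 0;  out=∅∪out(0)=∅
  fail(18) 'e': from fail(0)=0 chase 'e': 0 ⇒ 0;  out=∅∪out(0)=∅
  fail(2) 'db': from fail(1)=0 chase 'b': 0 ⇒ 0;  out=∅∪out(0)=∅
  fail(8) 'ad': from fail(7)=0 chase 'd': 0 ⇒ 1;  out={5}∪out(1)={5}
  fail(12) 'ca': from fail(11)=0 chase 'a': 0 ⇒ 7;  out=∅∪out(7)=∅
  fail(19) 'eb': from fail(18)=0 chase 'b': 0 ⇒ 0;  out=∅∪out(0)=∅
  fail(3) 'dbc': from fail(2)=0 chase 'c': 0 ⇒ 11;  out=∅∪out(11)=∅
  fail(9) 'adb': from fail(8)=1 chase 'b': 1 ⇒ 2;  out=∅∪out(2)=∅
  fail(13) 'cad': from fail(12)=7 chase 'd': 7 ⇒ 8;  out={2}∪out(8)={2,5}
  fail(14) 'ada': from fail(8)=1 chase 'a': 1→0 ⇒ 7;  out=∅∪out(7)=∅
  fail(20) 'ebb': from fail(19)=0 chase 'b': 0 ⇒ 0;  out=∅∪out(0)=∅
  fail(4) 'dbcb': from fail(3)=11 chase 'b': 11→0 ⇒ 0;  out=∅∪out(0)=∅
  fail(10) 'adbc': from fail(9)=2 chase 'c': 2 ⇒ 3;  out={1}∪out(3)={1}
  fail(15) 'adab': from fail(14)=7 chase 'b': 7→0 ⇒ 0;  out=∅∪out(0)=∅
  fail(21) 'ebbd': from fail(20)=0 chase 'd': 0 ⇒ 1;  out={4}∪out(1)={4}
  fail(5) 'dbcbc': from fail(4)=0 chase 'c': 0 ⇒ 11;  out=∅∪out(11)=∅
  fail(16) 'adabc': from fail(15)=0 chase 'c': 0 ⇒ 11;  out=∅∪out(11)=∅
  fail(6) 'dbcbcb': from fail(5)=11 chase 'b': 11→0 ⇒ 0;  out={0}∪out(0)={0}
  fail(17) 'adabcb': from fail(16)=11 chase 'b': 11→0 ⇒ 0;  out={3}∪out(0)={3}

Scan:
i=0 'd': node 0→1
i=1 'b': node 1→2
i=2 'd': node 2→1 (via fail)
i=3 'b': node 1→2
i=4 'a': node 2→7 (via fail)
i=5 'd': node 7→8  emit P5@[4:5]
i=6 'a': node 8→14
i=7 'b': node 14→15
i=8 'c': node 15→16
i=9 'b': node 16→17  emit P3@[4:9]
i=10 'e': node 17→18 (via fail)
i=11 'b': node 18→19
i=12 'a': node 19→7 (via fail)
i=13 'd': node 7→8  emit P5@[12:13]
i=14 'b': node 8→9
i=15 'c': node 9→10  emit P1@[12:15]
i=16 'c': node 10→11 (via fail)
i=17 'a': node 11→12
i=18 'd': node 12→13  emit P2@[16:18],P5@[17:18]
i=19 'a': node 13→14 (via fail)
i=20 'd': node 14→8 (via fail)  emit P5@[19:20]
i=21 'b': node 8→9
i=22 'c': node 9→10  emit P1@[19:22]
i=23 'b': node 10→4 (via fail)
i=24 'c': node 4→5
i=25 'b': node 5→6  emit P0@[20:25]
i=26 'a': node 6→7 (via fail)
i=27 'd': node 7→8  emit P5@[26:27]
i=28 'a': node 8→14
i=29 'b': node 14→15
i=30 'c': node 15→16
i=31 'b': node 16→17  emit P3@[26:31]
i=32 'c': node 17→11 (via fail)
i=33 'c': node 11→11 (via fail)
i=34 'e': node 11→18 (via fail)
i=35 'b': node 18→19
i=36 'b': node 19→20
i=37 'd': node 20→21  emit P4@[34:37]
i=38 'e': node 21→18 (via fail)
i=39 'a': node 18→7 (via fail)
i=40 'd': node 7→8  emit P5@[39:40]
i=41 'b': node 8→9
i=42 'c': node 9→10  emit P1@[39:42]
i=43 'd': node 10→1 (via fail)
i=44 'c': node 1→11 (via fail)
i=45 'd': node 11→1 (via fail)
i=46 'b': node 1→2
i=47 'b': node 2→0 (via fail)
i=48 'd': node 0→1
i=49 'e': node 1→18 (via fail)
i=50 'e': node 18→18 (via fail)
i=51 'b': node 18→19
i=52 'b': node 19→20
i=53 'd': node 20→21  emit P4@[50:53]
i=54 'd': node 21→1 (via fail)
i=55 'a': node 1→7 (via fail)
i=56 'e': node 7→18 (via fail)
i=57 'b': node 18→19
i=58 'b': node 19→20
i=59 'd': node 20→21  emit P4@[56:59]
i=60 'a': node 21→7 (via fail)
i=61 'd': node 7→8  emit P5@[60:61]
i=62 'b': node 8→9
i=63 'c': node 9→10  emit P1@[60:63]
i=64 'd': node 10→1 (via fail)
i=65 'a': node 1→7 (via fail)
i=66 'e': node 7→18 (via fail)
i=67 'e': node 18→18 (via fail)
i=68 'b': node 18→19
i=69 'e': node 19→18 (via fail)
i=70 'd': node 18→1 (via fail)
i=71 'c': node 1→11 (via fail)
i=72 'a': node 11→12
i=73 'd': node 12→13  emit P2@[71:73],P5@[72:73]
i=74 'a': node 13→14 (via fail)
i=75 'b': node 14→15
i=76 'c': node 15→16
i=77 'b': node 16→17  emit P3@[72:77]
i=78 'b': node 17→0 (via fail)
i=79 'd': node 0→1

All matches (sorted): [[5,5],[9,3],[13,5],[15,1],[18,2],[18,5],[20,5],[22,1],[25,0],[27,5],[31,3],[37,4],[40,5],[42,1],[53,4],[59,4],[61,5],[63,1],[73,2],[73,5],[77,3]]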